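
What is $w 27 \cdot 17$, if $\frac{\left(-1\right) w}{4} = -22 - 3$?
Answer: $45900$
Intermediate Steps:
$w = 100$ ($w = - 4 \left(-22 - 3\right) = \left(-4\right) \left(-25\right) = 100$)
$w 27 \cdot 17 = 100 \cdot 27 \cdot 17 = 2700 \cdot 17 = 45900$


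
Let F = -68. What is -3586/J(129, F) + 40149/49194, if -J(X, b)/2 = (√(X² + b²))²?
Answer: 34887901/38744830 ≈ 0.90045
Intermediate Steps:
J(X, b) = -2*X² - 2*b² (J(X, b) = -(2*X² + 2*b²) = -2*(X² + b²) = -2*X² - 2*b²)
-3586/J(129, F) + 40149/49194 = -3586/(-2*129² - 2*(-68)²) + 40149/49194 = -3586/(-2*16641 - 2*4624) + 40149*(1/49194) = -3586/(-33282 - 9248) + 1487/1822 = -3586/(-42530) + 1487/1822 = -3586*(-1/42530) + 1487/1822 = 1793/21265 + 1487/1822 = 34887901/38744830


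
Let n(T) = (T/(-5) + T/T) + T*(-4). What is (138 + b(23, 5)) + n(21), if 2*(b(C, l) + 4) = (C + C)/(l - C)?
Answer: 4097/90 ≈ 45.522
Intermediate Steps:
n(T) = 1 - 21*T/5 (n(T) = (T*(-⅕) + 1) - 4*T = (-T/5 + 1) - 4*T = (1 - T/5) - 4*T = 1 - 21*T/5)
b(C, l) = -4 + C/(l - C) (b(C, l) = -4 + ((C + C)/(l - C))/2 = -4 + ((2*C)/(l - C))/2 = -4 + (2*C/(l - C))/2 = -4 + C/(l - C))
(138 + b(23, 5)) + n(21) = (138 + (-5*23 + 4*5)/(23 - 1*5)) + (1 - 21/5*21) = (138 + (-115 + 20)/(23 - 5)) + (1 - 441/5) = (138 - 95/18) - 436/5 = 2389/18 - 436/5 = 4097/90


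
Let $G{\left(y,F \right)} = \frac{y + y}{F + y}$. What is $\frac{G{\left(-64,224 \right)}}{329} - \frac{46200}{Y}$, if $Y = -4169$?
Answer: $\frac{6907484}{623455} \approx 11.079$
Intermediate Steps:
$G{\left(y,F \right)} = \frac{2 y}{F + y}$
$\frac{G{\left(-64,224 \right)}}{329} - \frac{46200}{Y} = \frac{2 \left(-64\right) \frac{1}{224 - 64}}{329} - \frac{46200}{-4169} = 2 \left(-64\right) \frac{1}{160} \cdot \frac{1}{329} - - \frac{4200}{379} = 2 \left(-64\right) \frac{1}{160} \cdot \frac{1}{329} + \frac{4200}{379} = \left(- \frac{4}{5}\right) \frac{1}{329} + \frac{4200}{379} = - \frac{4}{1645} + \frac{4200}{379} = \frac{6907484}{623455}$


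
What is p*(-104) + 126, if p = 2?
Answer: -82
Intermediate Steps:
p*(-104) + 126 = 2*(-104) + 126 = -208 + 126 = -82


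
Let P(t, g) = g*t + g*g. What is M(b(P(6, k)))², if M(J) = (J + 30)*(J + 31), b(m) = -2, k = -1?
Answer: 659344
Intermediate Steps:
P(t, g) = g² + g*t (P(t, g) = g*t + g² = g² + g*t)
M(J) = (30 + J)*(31 + J)
M(b(P(6, k)))² = (930 + (-2)² + 61*(-2))² = (930 + 4 - 122)² = 812² = 659344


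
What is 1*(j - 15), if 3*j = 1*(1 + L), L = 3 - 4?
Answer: -15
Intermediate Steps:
L = -1
j = 0 (j = (1*(1 - 1))/3 = (1*0)/3 = (⅓)*0 = 0)
1*(j - 15) = 1*(0 - 15) = 1*(-15) = -15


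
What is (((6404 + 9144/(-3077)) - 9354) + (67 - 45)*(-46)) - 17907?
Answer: -67300057/3077 ≈ -21872.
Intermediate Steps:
(((6404 + 9144/(-3077)) - 9354) + (67 - 45)*(-46)) - 17907 = (((6404 + 9144*(-1/3077)) - 9354) + 22*(-46)) - 17907 = (((6404 - 9144/3077) - 9354) - 1012) - 17907 = ((19695964/3077 - 9354) - 1012) - 17907 = (-9086294/3077 - 1012) - 17907 = -12200218/3077 - 17907 = -67300057/3077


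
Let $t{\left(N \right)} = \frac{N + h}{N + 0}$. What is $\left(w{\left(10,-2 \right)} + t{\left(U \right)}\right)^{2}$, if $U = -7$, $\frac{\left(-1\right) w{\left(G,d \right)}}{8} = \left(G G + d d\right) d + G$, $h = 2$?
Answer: $\frac{123054649}{49} \approx 2.5113 \cdot 10^{6}$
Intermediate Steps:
$w{\left(G,d \right)} = - 8 G - 8 d \left(G^{2} + d^{2}\right)$ ($w{\left(G,d \right)} = - 8 \left(\left(G G + d d\right) d + G\right) = - 8 \left(\left(G^{2} + d^{2}\right) d + G\right) = - 8 \left(d \left(G^{2} + d^{2}\right) + G\right) = - 8 \left(G + d \left(G^{2} + d^{2}\right)\right) = - 8 G - 8 d \left(G^{2} + d^{2}\right)$)
$t{\left(N \right)} = \frac{2 + N}{N}$ ($t{\left(N \right)} = \frac{N + 2}{N + 0} = \frac{2 + N}{N}$)
$\left(w{\left(10,-2 \right)} + t{\left(U \right)}\right)^{2} = \left(\left(\left(-8\right) 10 - 8 \left(-2\right)^{3} - - 16 \cdot 10^{2}\right) + \frac{2 - 7}{-7}\right)^{2} = \left(\left(-80 - -64 - \left(-16\right) 100\right) - - \frac{5}{7}\right)^{2} = \left(\left(-80 + 64 + 1600\right) + \frac{5}{7}\right)^{2} = \left(1584 + \frac{5}{7}\right)^{2} = \left(\frac{11093}{7}\right)^{2} = \frac{123054649}{49}$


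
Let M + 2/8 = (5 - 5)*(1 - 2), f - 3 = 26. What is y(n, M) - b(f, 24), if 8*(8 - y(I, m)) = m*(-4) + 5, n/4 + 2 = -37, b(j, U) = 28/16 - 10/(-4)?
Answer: 3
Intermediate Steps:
f = 29 (f = 3 + 26 = 29)
b(j, U) = 17/4 (b(j, U) = 28*(1/16) - 10*(-¼) = 7/4 + 5/2 = 17/4)
M = -¼ (M = -¼ + (5 - 5)*(1 - 2) = -¼ + 0*(-1) = -¼ + 0 = -¼ ≈ -0.25000)
n = -156 (n = -8 + 4*(-37) = -8 - 148 = -156)
y(I, m) = 59/8 + m/2 (y(I, m) = 8 - (m*(-4) + 5)/8 = 8 - (-4*m + 5)/8 = 8 - (5 - 4*m)/8 = 8 + (-5/8 + m/2) = 59/8 + m/2)
y(n, M) - b(f, 24) = (59/8 + (½)*(-¼)) - 1*17/4 = (59/8 - ⅛) - 17/4 = 29/4 - 17/4 = 3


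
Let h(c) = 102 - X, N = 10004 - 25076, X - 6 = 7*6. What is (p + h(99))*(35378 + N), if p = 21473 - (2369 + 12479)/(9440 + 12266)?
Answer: 4743991422742/10853 ≈ 4.3711e+8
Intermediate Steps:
X = 48 (X = 6 + 7*6 = 6 + 42 = 48)
N = -15072
h(c) = 54 (h(c) = 102 - 1*48 = 102 - 48 = 54)
p = 233039045/10853 (p = 21473 - 14848/21706 = 21473 - 1*7424/10853 = 21473 - 7424/10853 = 233039045/10853 ≈ 21472.)
(p + h(99))*(35378 + N) = (233039045/10853 + 54)*(35378 - 15072) = (233625107/10853)*20306 = 4743991422742/10853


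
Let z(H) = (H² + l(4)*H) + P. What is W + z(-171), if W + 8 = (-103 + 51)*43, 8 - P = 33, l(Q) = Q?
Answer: 26288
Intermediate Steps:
P = -25 (P = 8 - 1*33 = 8 - 33 = -25)
z(H) = -25 + H² + 4*H (z(H) = (H² + 4*H) - 25 = -25 + H² + 4*H)
W = -2244 (W = -8 + (-103 + 51)*43 = -8 - 52*43 = -8 - 2236 = -2244)
W + z(-171) = -2244 + (-25 + (-171)² + 4*(-171)) = -2244 + (-25 + 29241 - 684) = -2244 + 28532 = 26288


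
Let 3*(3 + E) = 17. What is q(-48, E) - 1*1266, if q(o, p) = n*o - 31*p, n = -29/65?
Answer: -258814/195 ≈ -1327.3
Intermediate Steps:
E = 8/3 (E = -3 + (⅓)*17 = -3 + 17/3 = 8/3 ≈ 2.6667)
n = -29/65 (n = -29*1/65 = -29/65 ≈ -0.44615)
q(o, p) = -31*p - 29*o/65 (q(o, p) = -29*o/65 - 31*p = -31*p - 29*o/65)
q(-48, E) - 1*1266 = (-31*8/3 - 29/65*(-48)) - 1*1266 = (-248/3 + 1392/65) - 1266 = -11944/195 - 1266 = -258814/195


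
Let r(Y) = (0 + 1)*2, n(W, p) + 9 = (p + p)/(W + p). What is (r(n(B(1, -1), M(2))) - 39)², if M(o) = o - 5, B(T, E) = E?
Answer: 1369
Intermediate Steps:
M(o) = -5 + o
n(W, p) = -9 + 2*p/(W + p) (n(W, p) = -9 + (p + p)/(W + p) = -9 + (2*p)/(W + p) = -9 + 2*p/(W + p))
r(Y) = 2 (r(Y) = 1*2 = 2)
(r(n(B(1, -1), M(2))) - 39)² = (2 - 39)² = (-37)² = 1369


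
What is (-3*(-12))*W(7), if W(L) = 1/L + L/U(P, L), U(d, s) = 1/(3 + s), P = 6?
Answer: 17676/7 ≈ 2525.1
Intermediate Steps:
W(L) = 1/L + L*(3 + L) (W(L) = 1/L + L/(1/(3 + L)) = 1/L + L*(3 + L))
(-3*(-12))*W(7) = (-3*(-12))*((1 + 7²*(3 + 7))/7) = 36*((1 + 49*10)/7) = 36*((1 + 490)/7) = 36*((⅐)*491) = 36*(491/7) = 17676/7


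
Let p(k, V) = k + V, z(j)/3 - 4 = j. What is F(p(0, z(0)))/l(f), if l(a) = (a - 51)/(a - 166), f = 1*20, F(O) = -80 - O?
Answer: -13432/31 ≈ -433.29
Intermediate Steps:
z(j) = 12 + 3*j
p(k, V) = V + k
f = 20
l(a) = (-51 + a)/(-166 + a)
F(p(0, z(0)))/l(f) = (-80 - ((12 + 3*0) + 0))/(((-51 + 20)/(-166 + 20))) = (-80 - ((12 + 0) + 0))/((-31/(-146))) = (-80 - (12 + 0))/((-1/146*(-31))) = (-80 - 1*12)/(31/146) = (-80 - 12)*(146/31) = -92*146/31 = -13432/31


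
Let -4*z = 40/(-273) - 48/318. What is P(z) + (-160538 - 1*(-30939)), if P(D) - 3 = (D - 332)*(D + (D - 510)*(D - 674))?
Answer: -345914205525542392012/3029113523709 ≈ -1.1420e+8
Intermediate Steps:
z = 1076/14469 (z = -(40/(-273) - 48/318)/4 = -(40*(-1/273) - 48*1/318)/4 = -(-40/273 - 8/53)/4 = -¼*(-4304/14469) = 1076/14469 ≈ 0.074366)
P(D) = 3 + (-332 + D)*(D + (-674 + D)*(-510 + D)) (P(D) = 3 + (D - 332)*(D + (D - 510)*(D - 674)) = 3 + (-332 + D)*(D + (-510 + D)*(-674 + D)) = 3 + (-332 + D)*(D + (-674 + D)*(-510 + D)))
P(z) + (-160538 - 1*(-30939)) = (-114121677 + (1076/14469)³ - 1515*(1076/14469)² + 736496*(1076/14469)) + (-160538 - 1*(-30939)) = (-114121677 + 1245766976/3029113523709 - 1515*1157776/209351961 + 792469696/14469) + (-160538 + 30939) = (-114121677 + 1245766976/3029113523709 - 584676880/69783987 + 792469696/14469) - 129599 = -345521635441983229321/3029113523709 - 129599 = -345914205525542392012/3029113523709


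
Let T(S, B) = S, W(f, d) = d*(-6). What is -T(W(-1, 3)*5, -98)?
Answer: 90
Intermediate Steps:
W(f, d) = -6*d
-T(W(-1, 3)*5, -98) = -(-6*3)*5 = -(-18)*5 = -1*(-90) = 90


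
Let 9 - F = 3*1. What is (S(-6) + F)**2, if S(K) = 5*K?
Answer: 576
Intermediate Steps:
F = 6 (F = 9 - 3 = 6)
(S(-6) + F)**2 = (5*(-6) + 6)**2 = (-30 + 6)**2 = (-24)**2 = 576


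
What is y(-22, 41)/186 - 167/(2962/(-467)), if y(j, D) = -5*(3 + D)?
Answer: 6927157/275466 ≈ 25.147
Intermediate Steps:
y(j, D) = -15 - 5*D
y(-22, 41)/186 - 167/(2962/(-467)) = (-15 - 5*41)/186 - 167/(2962/(-467)) = (-15 - 205)*(1/186) - 167/(2962*(-1/467)) = -220*1/186 - 167/(-2962/467) = -110/93 - 167*(-467/2962) = -110/93 + 77989/2962 = 6927157/275466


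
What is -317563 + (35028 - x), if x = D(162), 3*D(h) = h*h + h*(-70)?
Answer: -287503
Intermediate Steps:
D(h) = -70*h/3 + h**2/3 (D(h) = (h*h + h*(-70))/3 = (h**2 - 70*h)/3 = -70*h/3 + h**2/3)
x = 4968 (x = (1/3)*162*(-70 + 162) = (1/3)*162*92 = 4968)
-317563 + (35028 - x) = -317563 + (35028 - 1*4968) = -317563 + (35028 - 4968) = -317563 + 30060 = -287503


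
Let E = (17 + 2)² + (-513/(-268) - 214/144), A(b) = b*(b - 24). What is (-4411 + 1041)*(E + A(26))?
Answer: -3360525245/2412 ≈ -1.3933e+6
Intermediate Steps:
A(b) = b*(-24 + b)
E = 1743529/4824 (E = 19² + (-513*(-1/268) - 214*1/144) = 361 + (513/268 - 107/72) = 361 + 2065/4824 = 1743529/4824 ≈ 361.43)
(-4411 + 1041)*(E + A(26)) = (-4411 + 1041)*(1743529/4824 + 26*(-24 + 26)) = -3370*(1743529/4824 + 26*2) = -3370*(1743529/4824 + 52) = -3370*1994377/4824 = -3360525245/2412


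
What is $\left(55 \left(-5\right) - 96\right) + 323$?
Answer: $-48$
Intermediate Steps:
$\left(55 \left(-5\right) - 96\right) + 323 = \left(-275 - 96\right) + 323 = -371 + 323 = -48$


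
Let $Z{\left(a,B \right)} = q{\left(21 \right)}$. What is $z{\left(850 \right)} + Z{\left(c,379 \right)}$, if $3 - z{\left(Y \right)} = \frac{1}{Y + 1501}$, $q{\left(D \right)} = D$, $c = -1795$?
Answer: $\frac{56423}{2351} \approx 24.0$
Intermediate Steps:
$Z{\left(a,B \right)} = 21$
$z{\left(Y \right)} = 3 - \frac{1}{1501 + Y}$ ($z{\left(Y \right)} = 3 - \frac{1}{Y + 1501} = 3 - \frac{1}{1501 + Y}$)
$z{\left(850 \right)} + Z{\left(c,379 \right)} = \frac{4502 + 3 \cdot 850}{1501 + 850} + 21 = \frac{4502 + 2550}{2351} + 21 = \frac{1}{2351} \cdot 7052 + 21 = \frac{7052}{2351} + 21 = \frac{56423}{2351}$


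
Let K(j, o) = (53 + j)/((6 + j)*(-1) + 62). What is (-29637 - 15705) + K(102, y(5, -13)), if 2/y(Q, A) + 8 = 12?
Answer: -2085887/46 ≈ -45345.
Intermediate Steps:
y(Q, A) = ½ (y(Q, A) = 2/(-8 + 12) = 2/4 = 2*(¼) = ½)
K(j, o) = (53 + j)/(56 - j) (K(j, o) = (53 + j)/((-6 - j) + 62) = (53 + j)/(56 - j))
(-29637 - 15705) + K(102, y(5, -13)) = (-29637 - 15705) + (-53 - 1*102)/(-56 + 102) = -45342 + (-53 - 102)/46 = -45342 + (1/46)*(-155) = -45342 - 155/46 = -2085887/46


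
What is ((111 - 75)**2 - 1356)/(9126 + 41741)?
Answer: -60/50867 ≈ -0.0011795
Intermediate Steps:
((111 - 75)**2 - 1356)/(9126 + 41741) = (36**2 - 1356)/50867 = (1296 - 1356)*(1/50867) = -60*1/50867 = -60/50867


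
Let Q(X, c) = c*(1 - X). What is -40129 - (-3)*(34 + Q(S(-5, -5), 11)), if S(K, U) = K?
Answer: -39829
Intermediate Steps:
-40129 - (-3)*(34 + Q(S(-5, -5), 11)) = -40129 - (-3)*(34 + 11*(1 - 1*(-5))) = -40129 - (-3)*(34 + 11*(1 + 5)) = -40129 - (-3)*(34 + 11*6) = -40129 - (-3)*(34 + 66) = -40129 - (-3)*100 = -40129 - 1*(-300) = -40129 + 300 = -39829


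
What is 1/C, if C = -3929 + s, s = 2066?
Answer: -1/1863 ≈ -0.00053677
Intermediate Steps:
C = -1863 (C = -3929 + 2066 = -1863)
1/C = 1/(-1863) = -1/1863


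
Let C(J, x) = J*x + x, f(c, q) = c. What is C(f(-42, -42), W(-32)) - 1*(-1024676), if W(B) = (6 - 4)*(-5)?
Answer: 1025086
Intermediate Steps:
W(B) = -10 (W(B) = 2*(-5) = -10)
C(J, x) = x + J*x
C(f(-42, -42), W(-32)) - 1*(-1024676) = -10*(1 - 42) - 1*(-1024676) = -10*(-41) + 1024676 = 410 + 1024676 = 1025086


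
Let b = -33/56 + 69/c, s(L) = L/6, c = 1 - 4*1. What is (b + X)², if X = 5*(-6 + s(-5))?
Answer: 94148209/28224 ≈ 3335.8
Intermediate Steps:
c = -3 (c = 1 - 4 = -3)
s(L) = L/6 (s(L) = L*(⅙) = L/6)
b = -1321/56 (b = -33/56 + 69/(-3) = -33*1/56 + 69*(-⅓) = -33/56 - 23 = -1321/56 ≈ -23.589)
X = -205/6 (X = 5*(-6 + (⅙)*(-5)) = 5*(-6 - ⅚) = 5*(-41/6) = -205/6 ≈ -34.167)
(b + X)² = (-1321/56 - 205/6)² = (-9703/168)² = 94148209/28224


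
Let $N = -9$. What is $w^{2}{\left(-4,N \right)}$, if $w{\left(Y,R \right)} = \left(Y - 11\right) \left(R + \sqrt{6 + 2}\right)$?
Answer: $20025 - 8100 \sqrt{2} \approx 8569.9$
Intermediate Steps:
$w{\left(Y,R \right)} = \left(-11 + Y\right) \left(R + 2 \sqrt{2}\right)$ ($w{\left(Y,R \right)} = \left(-11 + Y\right) \left(R + \sqrt{8}\right) = \left(-11 + Y\right) \left(R + 2 \sqrt{2}\right)$)
$w^{2}{\left(-4,N \right)} = \left(- 22 \sqrt{2} - -99 - -36 + 2 \left(-4\right) \sqrt{2}\right)^{2} = \left(- 22 \sqrt{2} + 99 + 36 - 8 \sqrt{2}\right)^{2} = \left(135 - 30 \sqrt{2}\right)^{2}$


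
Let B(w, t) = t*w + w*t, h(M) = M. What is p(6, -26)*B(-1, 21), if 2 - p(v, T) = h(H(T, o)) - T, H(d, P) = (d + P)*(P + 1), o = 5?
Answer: -4284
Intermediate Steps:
H(d, P) = (1 + P)*(P + d) (H(d, P) = (P + d)*(1 + P) = (1 + P)*(P + d))
B(w, t) = 2*t*w (B(w, t) = t*w + t*w = 2*t*w)
p(v, T) = -28 - 5*T (p(v, T) = 2 - ((5 + T + 5**2 + 5*T) - T) = 2 - ((5 + T + 25 + 5*T) - T) = 2 - ((30 + 6*T) - T) = 2 - (30 + 5*T) = 2 + (-30 - 5*T) = -28 - 5*T)
p(6, -26)*B(-1, 21) = (-28 - 5*(-26))*(2*21*(-1)) = (-28 + 130)*(-42) = 102*(-42) = -4284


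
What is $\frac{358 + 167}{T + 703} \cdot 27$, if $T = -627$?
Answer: $\frac{14175}{76} \approx 186.51$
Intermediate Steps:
$\frac{358 + 167}{T + 703} \cdot 27 = \frac{358 + 167}{-627 + 703} \cdot 27 = \frac{525}{76} \cdot 27 = \frac{14175}{76}$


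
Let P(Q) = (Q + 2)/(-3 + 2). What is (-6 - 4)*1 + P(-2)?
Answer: -10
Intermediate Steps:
P(Q) = -2 - Q (P(Q) = (2 + Q)/(-1) = (2 + Q)*(-1) = -2 - Q)
(-6 - 4)*1 + P(-2) = (-6 - 4)*1 + (-2 - 1*(-2)) = -10*1 + (-2 + 2) = -10 + 0 = -10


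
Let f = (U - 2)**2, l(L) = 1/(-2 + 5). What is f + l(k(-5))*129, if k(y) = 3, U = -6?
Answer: 107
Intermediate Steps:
l(L) = 1/3
f = 64 (f = (-6 - 2)**2 = (-8)**2 = 64)
f + l(k(-5))*129 = 64 + (1/3)*129 = 64 + 43 = 107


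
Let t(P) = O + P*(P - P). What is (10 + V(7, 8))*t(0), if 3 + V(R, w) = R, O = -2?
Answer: -28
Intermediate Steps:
V(R, w) = -3 + R
t(P) = -2 (t(P) = -2 + P*(P - P) = -2 + P*0 = -2 + 0 = -2)
(10 + V(7, 8))*t(0) = (10 + (-3 + 7))*(-2) = (10 + 4)*(-2) = 14*(-2) = -28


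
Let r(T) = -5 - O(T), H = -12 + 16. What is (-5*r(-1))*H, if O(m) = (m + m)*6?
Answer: -140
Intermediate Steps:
O(m) = 12*m (O(m) = (2*m)*6 = 12*m)
H = 4
r(T) = -5 - 12*T
(-5*r(-1))*H = -5*(-5 - 12*(-1))*4 = -5*(-5 + 12)*4 = -5*7*4 = -35*4 = -140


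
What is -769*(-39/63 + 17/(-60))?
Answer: 291451/420 ≈ 693.93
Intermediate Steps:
-769*(-39/63 + 17/(-60)) = -769*(-39*1/63 + 17*(-1/60)) = -769*(-13/21 - 17/60) = -769*(-379/420) = 291451/420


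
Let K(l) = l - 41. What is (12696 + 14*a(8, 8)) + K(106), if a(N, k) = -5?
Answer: 12691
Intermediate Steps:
K(l) = -41 + l
(12696 + 14*a(8, 8)) + K(106) = (12696 + 14*(-5)) + (-41 + 106) = (12696 - 70) + 65 = 12626 + 65 = 12691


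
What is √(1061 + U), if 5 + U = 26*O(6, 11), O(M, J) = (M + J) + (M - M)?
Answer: √1498 ≈ 38.704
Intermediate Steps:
O(M, J) = J + M (O(M, J) = (J + M) + 0 = J + M)
U = 437 (U = -5 + 26*(11 + 6) = -5 + 26*17 = -5 + 442 = 437)
√(1061 + U) = √(1061 + 437) = √1498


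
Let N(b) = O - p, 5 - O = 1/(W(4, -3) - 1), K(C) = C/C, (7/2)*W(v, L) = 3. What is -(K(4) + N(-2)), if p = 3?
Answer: -10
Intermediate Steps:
W(v, L) = 6/7 (W(v, L) = (2/7)*3 = 6/7)
K(C) = 1
O = 12 (O = 5 - 1/(6/7 - 1) = 5 - 1/(-1/7) = 5 - 1*(-7) = 5 + 7 = 12)
N(b) = 9 (N(b) = 12 - 1*3 = 12 - 3 = 9)
-(K(4) + N(-2)) = -(1 + 9) = -1*10 = -10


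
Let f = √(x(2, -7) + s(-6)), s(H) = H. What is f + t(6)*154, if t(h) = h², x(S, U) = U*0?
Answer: 5544 + I*√6 ≈ 5544.0 + 2.4495*I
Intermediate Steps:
x(S, U) = 0
f = I*√6 (f = √(0 - 6) = √(-6) = I*√6 ≈ 2.4495*I)
f + t(6)*154 = I*√6 + 6²*154 = I*√6 + 36*154 = I*√6 + 5544 = 5544 + I*√6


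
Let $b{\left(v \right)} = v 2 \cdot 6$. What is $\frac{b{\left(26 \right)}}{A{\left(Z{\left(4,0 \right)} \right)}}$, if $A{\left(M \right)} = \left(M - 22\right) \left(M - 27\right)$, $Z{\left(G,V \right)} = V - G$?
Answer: $\frac{12}{31} \approx 0.3871$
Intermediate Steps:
$A{\left(M \right)} = \left(-27 + M\right) \left(-22 + M\right)$ ($A{\left(M \right)} = \left(-22 + M\right) \left(-27 + M\right) = \left(-27 + M\right) \left(-22 + M\right)$)
$b{\left(v \right)} = 12 v$ ($b{\left(v \right)} = 2 v 6 = 12 v$)
$\frac{b{\left(26 \right)}}{A{\left(Z{\left(4,0 \right)} \right)}} = \frac{12 \cdot 26}{594 + \left(0 - 4\right)^{2} - 49 \left(0 - 4\right)} = \frac{312}{594 + \left(0 - 4\right)^{2} - 49 \left(0 - 4\right)} = \frac{312}{594 + \left(-4\right)^{2} - -196} = \frac{312}{594 + 16 + 196} = \frac{312}{806} = 312 \cdot \frac{1}{806} = \frac{12}{31}$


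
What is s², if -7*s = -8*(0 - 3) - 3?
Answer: 9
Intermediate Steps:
s = -3 (s = -(-8*(0 - 3) - 3)/7 = -(-8*(-3) - 3)/7 = -(24 - 3)/7 = -⅐*21 = -3)
s² = (-3)² = 9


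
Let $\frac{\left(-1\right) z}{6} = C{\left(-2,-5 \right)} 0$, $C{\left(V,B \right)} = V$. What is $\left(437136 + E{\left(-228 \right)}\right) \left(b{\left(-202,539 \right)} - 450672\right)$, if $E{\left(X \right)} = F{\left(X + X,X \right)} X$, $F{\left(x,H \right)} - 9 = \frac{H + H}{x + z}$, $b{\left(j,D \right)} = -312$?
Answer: $-196113098304$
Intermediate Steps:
$z = 0$ ($z = - 6 \left(\left(-2\right) 0\right) = \left(-6\right) 0 = 0$)
$F{\left(x,H \right)} = 9 + \frac{2 H}{x}$ ($F{\left(x,H \right)} = 9 + \frac{H + H}{x + 0} = 9 + \frac{2 H}{x}$)
$E{\left(X \right)} = 10 X$ ($E{\left(X \right)} = \left(9 + \frac{2 X}{X + X}\right) X = \left(9 + \frac{2 X}{2 X}\right) X = \left(9 + 2 X \frac{1}{2 X}\right) X = \left(9 + 1\right) X = 10 X$)
$\left(437136 + E{\left(-228 \right)}\right) \left(b{\left(-202,539 \right)} - 450672\right) = \left(437136 + 10 \left(-228\right)\right) \left(-312 - 450672\right) = \left(437136 - 2280\right) \left(-450984\right) = 434856 \left(-450984\right) = -196113098304$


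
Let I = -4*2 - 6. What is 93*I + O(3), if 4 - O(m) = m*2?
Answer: -1304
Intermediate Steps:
O(m) = 4 - 2*m (O(m) = 4 - m*2 = 4 - 2*m)
I = -14 (I = -8 - 6 = -14)
93*I + O(3) = 93*(-14) + (4 - 2*3) = -1302 + (4 - 6) = -1302 - 2 = -1304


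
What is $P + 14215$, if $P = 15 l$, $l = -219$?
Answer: $10930$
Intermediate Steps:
$P = -3285$ ($P = 15 \left(-219\right) = -3285$)
$P + 14215 = -3285 + 14215 = 10930$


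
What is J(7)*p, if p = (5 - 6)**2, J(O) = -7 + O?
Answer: 0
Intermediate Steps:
p = 1 (p = (-1)**2 = 1)
J(7)*p = (-7 + 7)*1 = 0*1 = 0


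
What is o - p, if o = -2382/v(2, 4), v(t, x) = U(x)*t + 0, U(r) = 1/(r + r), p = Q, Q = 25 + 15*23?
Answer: -9898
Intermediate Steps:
Q = 370 (Q = 25 + 345 = 370)
p = 370
U(r) = 1/(2*r)
v(t, x) = t/(2*x) (v(t, x) = (1/(2*x))*t + 0 = t/(2*x) + 0 = t/(2*x))
o = -9528 (o = -2382/((½)*2/4) = -2382/((½)*2*(¼)) = -2382/¼ = -2382*4 = -9528)
o - p = -9528 - 1*370 = -9528 - 370 = -9898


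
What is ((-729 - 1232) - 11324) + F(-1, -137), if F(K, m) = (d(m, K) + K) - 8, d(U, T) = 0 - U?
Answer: -13157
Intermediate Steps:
d(U, T) = -U
F(K, m) = -8 + K - m (F(K, m) = (-m + K) - 8 = (K - m) - 8 = -8 + K - m)
((-729 - 1232) - 11324) + F(-1, -137) = ((-729 - 1232) - 11324) + (-8 - 1 - 1*(-137)) = (-1961 - 11324) + (-8 - 1 + 137) = -13285 + 128 = -13157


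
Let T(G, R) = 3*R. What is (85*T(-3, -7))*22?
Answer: -39270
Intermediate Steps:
(85*T(-3, -7))*22 = (85*(3*(-7)))*22 = (85*(-21))*22 = -1785*22 = -39270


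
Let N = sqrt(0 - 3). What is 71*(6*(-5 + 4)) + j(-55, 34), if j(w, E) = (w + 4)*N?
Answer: -426 - 51*I*sqrt(3) ≈ -426.0 - 88.335*I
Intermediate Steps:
N = I*sqrt(3) (N = sqrt(-3) = I*sqrt(3) ≈ 1.732*I)
j(w, E) = I*sqrt(3)*(4 + w) (j(w, E) = (w + 4)*(I*sqrt(3)) = (4 + w)*(I*sqrt(3)) = I*sqrt(3)*(4 + w))
71*(6*(-5 + 4)) + j(-55, 34) = 71*(6*(-5 + 4)) + I*sqrt(3)*(4 - 55) = 71*(6*(-1)) + I*sqrt(3)*(-51) = 71*(-6) - 51*I*sqrt(3) = -426 - 51*I*sqrt(3)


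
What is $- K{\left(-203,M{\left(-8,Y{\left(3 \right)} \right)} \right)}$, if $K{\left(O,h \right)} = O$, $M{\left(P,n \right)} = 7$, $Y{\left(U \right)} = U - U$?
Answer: $203$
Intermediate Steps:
$Y{\left(U \right)} = 0$
$- K{\left(-203,M{\left(-8,Y{\left(3 \right)} \right)} \right)} = \left(-1\right) \left(-203\right) = 203$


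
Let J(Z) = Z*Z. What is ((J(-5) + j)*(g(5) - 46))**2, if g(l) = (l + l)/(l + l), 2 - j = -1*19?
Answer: 4284900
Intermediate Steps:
j = 21 (j = 2 - (-1)*19 = 2 - 1*(-19) = 2 + 19 = 21)
g(l) = 1 (g(l) = (2*l)/((2*l)) = (2*l)*(1/(2*l)) = 1)
J(Z) = Z**2
((J(-5) + j)*(g(5) - 46))**2 = (((-5)**2 + 21)*(1 - 46))**2 = ((25 + 21)*(-45))**2 = (46*(-45))**2 = (-2070)**2 = 4284900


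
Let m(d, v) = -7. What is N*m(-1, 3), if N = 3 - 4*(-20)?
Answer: -581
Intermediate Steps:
N = 83 (N = 3 + 80 = 83)
N*m(-1, 3) = 83*(-7) = -581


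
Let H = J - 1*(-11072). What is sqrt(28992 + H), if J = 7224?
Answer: 2*sqrt(11822) ≈ 217.46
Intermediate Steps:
H = 18296 (H = 7224 - 1*(-11072) = 7224 + 11072 = 18296)
sqrt(28992 + H) = sqrt(28992 + 18296) = sqrt(47288) = 2*sqrt(11822)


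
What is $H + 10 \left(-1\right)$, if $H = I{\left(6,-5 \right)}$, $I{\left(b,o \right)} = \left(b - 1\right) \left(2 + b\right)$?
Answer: $30$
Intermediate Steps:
$I{\left(b,o \right)} = \left(-1 + b\right) \left(2 + b\right)$
$H = 40$ ($H = -2 + 6 + 6^{2} = -2 + 6 + 36 = 40$)
$H + 10 \left(-1\right) = 40 + 10 \left(-1\right) = 40 - 10 = 30$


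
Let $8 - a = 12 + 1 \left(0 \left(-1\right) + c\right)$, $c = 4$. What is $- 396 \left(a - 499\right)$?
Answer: $200772$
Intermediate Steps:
$a = -8$ ($a = 8 - \left(12 + 1 \left(0 \left(-1\right) + 4\right)\right) = 8 - \left(12 + 1 \left(0 + 4\right)\right) = 8 - \left(12 + 1 \cdot 4\right) = 8 - \left(12 + 4\right) = 8 - 16 = -8$)
$- 396 \left(a - 499\right) = - 396 \left(-8 - 499\right) = \left(-396\right) \left(-507\right) = 200772$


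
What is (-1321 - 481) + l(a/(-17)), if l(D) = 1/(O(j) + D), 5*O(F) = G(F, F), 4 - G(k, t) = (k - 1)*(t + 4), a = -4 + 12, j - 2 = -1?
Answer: -50371/28 ≈ -1799.0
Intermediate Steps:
j = 1 (j = 2 - 1 = 1)
a = 8
G(k, t) = 4 - (-1 + k)*(4 + t) (G(k, t) = 4 - (k - 1)*(t + 4) = 4 - (-1 + k)*(4 + t))
O(F) = 8/5 - 3*F/5 - F**2/5 (O(F) = (8 + F - 4*F - F*F)/5 = (8 + F - 4*F - F**2)/5 = (8 - F**2 - 3*F)/5 = 8/5 - 3*F/5 - F**2/5)
l(D) = 1/(4/5 + D) (l(D) = 1/((8/5 - 3/5*1 - 1/5*1**2) + D) = 1/((8/5 - 3/5 - 1/5*1) + D) = 1/((8/5 - 3/5 - 1/5) + D) = 1/(4/5 + D))
(-1321 - 481) + l(a/(-17)) = (-1321 - 481) + 5/(4 + 5*(8/(-17))) = -1802 + 5/(4 + 5*(8*(-1/17))) = -1802 + 5/(4 + 5*(-8/17)) = -1802 + 5/(4 - 40/17) = -1802 + 5/(28/17) = -1802 + 5*(17/28) = -1802 + 85/28 = -50371/28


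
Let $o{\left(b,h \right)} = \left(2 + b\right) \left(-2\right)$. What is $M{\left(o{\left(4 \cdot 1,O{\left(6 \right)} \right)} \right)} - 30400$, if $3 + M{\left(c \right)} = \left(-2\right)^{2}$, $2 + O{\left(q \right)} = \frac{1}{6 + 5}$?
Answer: $-30399$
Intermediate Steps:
$O{\left(q \right)} = - \frac{21}{11}$ ($O{\left(q \right)} = -2 + \frac{1}{6 + 5} = -2 + \frac{1}{11} = - \frac{21}{11}$)
$o{\left(b,h \right)} = -4 - 2 b$
$M{\left(c \right)} = 1$ ($M{\left(c \right)} = -3 + \left(-2\right)^{2} = -3 + 4 = 1$)
$M{\left(o{\left(4 \cdot 1,O{\left(6 \right)} \right)} \right)} - 30400 = 1 - 30400 = -30399$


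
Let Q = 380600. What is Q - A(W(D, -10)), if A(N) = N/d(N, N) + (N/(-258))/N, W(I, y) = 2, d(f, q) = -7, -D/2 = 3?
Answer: 687364123/1806 ≈ 3.8060e+5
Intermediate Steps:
D = -6 (D = -2*3 = -6)
A(N) = -1/258 - N/7 (A(N) = N/(-7) + (N/(-258))/N = N*(-⅐) + (N*(-1/258))/N = -N/7 + (-N/258)/N = -N/7 - 1/258 = -1/258 - N/7)
Q - A(W(D, -10)) = 380600 - (-1/258 - ⅐*2) = 380600 - (-1/258 - 2/7) = 380600 - 1*(-523/1806) = 380600 + 523/1806 = 687364123/1806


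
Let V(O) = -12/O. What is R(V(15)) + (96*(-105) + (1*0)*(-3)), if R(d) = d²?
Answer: -251984/25 ≈ -10079.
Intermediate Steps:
R(V(15)) + (96*(-105) + (1*0)*(-3)) = (-12/15)² + (96*(-105) + (1*0)*(-3)) = (-12*1/15)² + (-10080 + 0*(-3)) = (-⅘)² + (-10080 + 0) = 16/25 - 10080 = -251984/25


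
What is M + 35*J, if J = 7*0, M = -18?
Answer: -18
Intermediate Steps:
J = 0
M + 35*J = -18 + 35*0 = -18 + 0 = -18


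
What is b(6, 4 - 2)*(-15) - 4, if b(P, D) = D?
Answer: -34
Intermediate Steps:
b(6, 4 - 2)*(-15) - 4 = (4 - 2)*(-15) - 4 = 2*(-15) - 4 = -30 - 4 = -34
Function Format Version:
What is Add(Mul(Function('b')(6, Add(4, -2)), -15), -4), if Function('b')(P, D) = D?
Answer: -34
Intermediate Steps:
Add(Mul(Function('b')(6, Add(4, -2)), -15), -4) = Add(Mul(Add(4, -2), -15), -4) = Add(Mul(2, -15), -4) = Add(-30, -4) = -34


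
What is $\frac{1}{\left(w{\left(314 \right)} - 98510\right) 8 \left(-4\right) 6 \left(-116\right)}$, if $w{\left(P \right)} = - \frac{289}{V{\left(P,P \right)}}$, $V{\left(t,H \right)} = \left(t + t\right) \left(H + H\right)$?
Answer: $- \frac{24649}{54080269235568} \approx -4.5579 \cdot 10^{-10}$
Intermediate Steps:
$V{\left(t,H \right)} = 4 H t$ ($V{\left(t,H \right)} = 2 t 2 H = 4 H t$)
$w{\left(P \right)} = - \frac{289}{4 P^{2}}$ ($w{\left(P \right)} = - \frac{289}{4 P P} = - \frac{289}{4 P^{2}}$)
$\frac{1}{\left(w{\left(314 \right)} - 98510\right) 8 \left(-4\right) 6 \left(-116\right)} = \frac{1}{\left(- \frac{289}{4 \cdot 98596} - 98510\right) 8 \left(-4\right) 6 \left(-116\right)} = \frac{1}{\left(\left(- \frac{289}{4}\right) \frac{1}{98596} - 98510\right) \left(-32\right) 6 \left(-116\right)} = \frac{1}{\left(- \frac{289}{394384} - 98510\right) \left(\left(-192\right) \left(-116\right)\right)} = \frac{1}{\left(- \frac{38850768129}{394384}\right) 22272} = \left(- \frac{394384}{38850768129}\right) \frac{1}{22272} = - \frac{24649}{54080269235568}$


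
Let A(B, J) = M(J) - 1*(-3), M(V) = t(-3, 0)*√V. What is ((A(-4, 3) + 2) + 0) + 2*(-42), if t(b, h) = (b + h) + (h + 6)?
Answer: -79 + 3*√3 ≈ -73.804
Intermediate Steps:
t(b, h) = 6 + b + 2*h (t(b, h) = (b + h) + (6 + h) = 6 + b + 2*h)
M(V) = 3*√V (M(V) = (6 - 3 + 2*0)*√V = (6 - 3 + 0)*√V = 3*√V)
A(B, J) = 3 + 3*√J (A(B, J) = 3*√J - 1*(-3) = 3*√J + 3 = 3 + 3*√J)
((A(-4, 3) + 2) + 0) + 2*(-42) = (((3 + 3*√3) + 2) + 0) + 2*(-42) = ((5 + 3*√3) + 0) - 84 = (5 + 3*√3) - 84 = -79 + 3*√3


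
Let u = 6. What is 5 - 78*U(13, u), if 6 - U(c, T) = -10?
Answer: -1243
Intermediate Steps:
U(c, T) = 16 (U(c, T) = 6 - 1*(-10) = 6 + 10 = 16)
5 - 78*U(13, u) = 5 - 78*16 = 5 - 1248 = -1243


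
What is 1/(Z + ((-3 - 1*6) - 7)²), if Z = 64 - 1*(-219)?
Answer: 1/539 ≈ 0.0018553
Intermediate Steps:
Z = 283 (Z = 64 + 219 = 283)
1/(Z + ((-3 - 1*6) - 7)²) = 1/(283 + ((-3 - 1*6) - 7)²) = 1/(283 + ((-3 - 6) - 7)²) = 1/(283 + (-9 - 7)²) = 1/(283 + (-16)²) = 1/(283 + 256) = 1/539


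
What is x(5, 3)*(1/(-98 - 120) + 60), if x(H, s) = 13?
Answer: 170027/218 ≈ 779.94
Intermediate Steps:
x(5, 3)*(1/(-98 - 120) + 60) = 13*(1/(-98 - 120) + 60) = 13*(1/(-218) + 60) = 13*(-1/218 + 60) = 13*(13079/218) = 170027/218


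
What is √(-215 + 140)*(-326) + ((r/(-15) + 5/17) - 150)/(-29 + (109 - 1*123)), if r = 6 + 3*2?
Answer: 12793/3655 - 1630*I*√3 ≈ 3.5001 - 2823.2*I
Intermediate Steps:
r = 12 (r = 6 + 6 = 12)
√(-215 + 140)*(-326) + ((r/(-15) + 5/17) - 150)/(-29 + (109 - 1*123)) = √(-215 + 140)*(-326) + ((12/(-15) + 5/17) - 150)/(-29 + (109 - 1*123)) = √(-75)*(-326) + ((12*(-1/15) + 5*(1/17)) - 150)/(-29 + (109 - 123)) = (5*I*√3)*(-326) + ((-⅘ + 5/17) - 150)/(-29 - 14) = -1630*I*√3 + (-43/85 - 150)/(-43) = -1630*I*√3 - 12793/85*(-1/43) = -1630*I*√3 + 12793/3655 = 12793/3655 - 1630*I*√3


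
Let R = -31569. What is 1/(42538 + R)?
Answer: 1/10969 ≈ 9.1166e-5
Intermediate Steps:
1/(42538 + R) = 1/(42538 - 31569) = 1/10969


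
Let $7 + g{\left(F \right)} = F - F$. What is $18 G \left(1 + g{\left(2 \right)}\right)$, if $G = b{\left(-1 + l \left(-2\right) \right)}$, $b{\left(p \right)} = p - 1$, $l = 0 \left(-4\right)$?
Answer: $216$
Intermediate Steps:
$l = 0$
$b{\left(p \right)} = -1 + p$ ($b{\left(p \right)} = p - 1 = -1 + p$)
$G = -2$ ($G = -1 + \left(-1 + 0 \left(-2\right)\right) = -1 + \left(-1 + 0\right) = -1 - 1 = -2$)
$g{\left(F \right)} = -7$ ($g{\left(F \right)} = -7 + \left(F - F\right) = -7 + 0 = -7$)
$18 G \left(1 + g{\left(2 \right)}\right) = 18 \left(- 2 \left(1 - 7\right)\right) = 18 \left(\left(-2\right) \left(-6\right)\right) = 18 \cdot 12 = 216$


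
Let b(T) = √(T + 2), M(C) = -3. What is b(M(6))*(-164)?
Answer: -164*I ≈ -164.0*I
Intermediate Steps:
b(T) = √(2 + T)
b(M(6))*(-164) = √(2 - 3)*(-164) = √(-1)*(-164) = I*(-164) = -164*I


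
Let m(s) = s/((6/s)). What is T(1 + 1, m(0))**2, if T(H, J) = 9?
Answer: 81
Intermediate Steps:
m(s) = s**2/6 (m(s) = s*(s/6) = s**2/6)
T(1 + 1, m(0))**2 = 9**2 = 81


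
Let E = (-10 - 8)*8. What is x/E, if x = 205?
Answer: -205/144 ≈ -1.4236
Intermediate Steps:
E = -144 (E = -18*8 = -144)
x/E = 205/(-144) = 205*(-1/144) = -205/144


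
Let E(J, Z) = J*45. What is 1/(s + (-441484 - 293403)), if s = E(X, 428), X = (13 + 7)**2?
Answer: -1/716887 ≈ -1.3949e-6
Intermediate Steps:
X = 400 (X = 20**2 = 400)
E(J, Z) = 45*J
s = 18000 (s = 45*400 = 18000)
1/(s + (-441484 - 293403)) = 1/(18000 + (-441484 - 293403)) = 1/(18000 - 734887) = 1/(-716887) = -1/716887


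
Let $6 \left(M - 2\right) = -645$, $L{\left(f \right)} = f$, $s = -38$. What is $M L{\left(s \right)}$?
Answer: $4009$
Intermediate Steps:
$M = - \frac{211}{2}$ ($M = 2 + \frac{1}{6} \left(-645\right) = 2 - \frac{215}{2} = - \frac{211}{2} \approx -105.5$)
$M L{\left(s \right)} = \left(- \frac{211}{2}\right) \left(-38\right) = 4009$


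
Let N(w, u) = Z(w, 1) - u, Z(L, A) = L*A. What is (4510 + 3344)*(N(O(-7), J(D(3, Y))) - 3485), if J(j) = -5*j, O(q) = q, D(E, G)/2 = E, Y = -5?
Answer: -27190548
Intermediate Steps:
Z(L, A) = A*L
D(E, G) = 2*E
N(w, u) = w - u (N(w, u) = 1*w - u = w - u)
(4510 + 3344)*(N(O(-7), J(D(3, Y))) - 3485) = (4510 + 3344)*((-7 - (-5)*2*3) - 3485) = 7854*((-7 - (-5)*6) - 3485) = 7854*((-7 - 1*(-30)) - 3485) = 7854*((-7 + 30) - 3485) = 7854*(23 - 3485) = 7854*(-3462) = -27190548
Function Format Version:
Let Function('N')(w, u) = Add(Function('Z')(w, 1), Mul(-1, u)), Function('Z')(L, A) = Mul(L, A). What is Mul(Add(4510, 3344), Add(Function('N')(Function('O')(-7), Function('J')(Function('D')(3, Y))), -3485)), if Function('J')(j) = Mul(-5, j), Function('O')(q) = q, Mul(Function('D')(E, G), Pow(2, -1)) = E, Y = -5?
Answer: -27190548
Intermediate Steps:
Function('Z')(L, A) = Mul(A, L)
Function('D')(E, G) = Mul(2, E)
Function('N')(w, u) = Add(w, Mul(-1, u)) (Function('N')(w, u) = Add(Mul(1, w), Mul(-1, u)) = Add(w, Mul(-1, u)))
Mul(Add(4510, 3344), Add(Function('N')(Function('O')(-7), Function('J')(Function('D')(3, Y))), -3485)) = Mul(Add(4510, 3344), Add(Add(-7, Mul(-1, Mul(-5, Mul(2, 3)))), -3485)) = Mul(7854, Add(Add(-7, Mul(-1, Mul(-5, 6))), -3485)) = Mul(7854, Add(Add(-7, Mul(-1, -30)), -3485)) = Mul(7854, Add(Add(-7, 30), -3485)) = Mul(7854, Add(23, -3485)) = Mul(7854, -3462) = -27190548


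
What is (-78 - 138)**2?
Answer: 46656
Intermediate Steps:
(-78 - 138)**2 = (-216)**2 = 46656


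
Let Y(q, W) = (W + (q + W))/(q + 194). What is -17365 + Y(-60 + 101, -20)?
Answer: -4080774/235 ≈ -17365.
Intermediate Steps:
Y(q, W) = (q + 2*W)/(194 + q) (Y(q, W) = (W + (W + q))/(194 + q) = (q + 2*W)/(194 + q))
-17365 + Y(-60 + 101, -20) = -17365 + ((-60 + 101) + 2*(-20))/(194 + (-60 + 101)) = -17365 + (41 - 40)/(194 + 41) = -17365 + 1/235 = -4080774/235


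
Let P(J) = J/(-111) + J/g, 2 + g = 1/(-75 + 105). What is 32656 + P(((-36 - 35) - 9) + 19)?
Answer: 214070873/6549 ≈ 32688.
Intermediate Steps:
g = -59/30 (g = -2 + 1/(-75 + 105) = -2 + 1/30 = -59/30 ≈ -1.9667)
P(J) = -3389*J/6549 (P(J) = J/(-111) + J/(-59/30) = J*(-1/111) + J*(-30/59) = -J/111 - 30*J/59 = -3389*J/6549)
32656 + P(((-36 - 35) - 9) + 19) = 32656 - 3389*(((-36 - 35) - 9) + 19)/6549 = 32656 - 3389*((-71 - 9) + 19)/6549 = 32656 - 3389*(-80 + 19)/6549 = 32656 - 3389/6549*(-61) = 32656 + 206729/6549 = 214070873/6549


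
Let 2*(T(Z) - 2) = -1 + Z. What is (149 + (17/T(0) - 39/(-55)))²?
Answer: 706071184/27225 ≈ 25935.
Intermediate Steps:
T(Z) = 3/2 + Z/2 (T(Z) = 2 + (-1 + Z)/2 = 2 + (-½ + Z/2) = 3/2 + Z/2)
(149 + (17/T(0) - 39/(-55)))² = (149 + (17/(3/2 + (½)*0) - 39/(-55)))² = (149 + (17/(3/2 + 0) - 39*(-1/55)))² = (149 + (17/(3/2) + 39/55))² = (149 + (17*(⅔) + 39/55))² = (149 + (34/3 + 39/55))² = (149 + 1987/165)² = (26572/165)² = 706071184/27225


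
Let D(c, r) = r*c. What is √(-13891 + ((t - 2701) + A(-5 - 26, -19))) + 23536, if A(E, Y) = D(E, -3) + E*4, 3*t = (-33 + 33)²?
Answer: 23536 + 3*I*√1847 ≈ 23536.0 + 128.93*I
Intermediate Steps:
D(c, r) = c*r
t = 0 (t = (-33 + 33)²/3 = (⅓)*0² = (⅓)*0 = 0)
A(E, Y) = E (A(E, Y) = E*(-3) + E*4 = -3*E + 4*E = E)
√(-13891 + ((t - 2701) + A(-5 - 26, -19))) + 23536 = √(-13891 + ((0 - 2701) + (-5 - 26))) + 23536 = √(-13891 + (-2701 - 31)) + 23536 = √(-13891 - 2732) + 23536 = √(-16623) + 23536 = 3*I*√1847 + 23536 = 23536 + 3*I*√1847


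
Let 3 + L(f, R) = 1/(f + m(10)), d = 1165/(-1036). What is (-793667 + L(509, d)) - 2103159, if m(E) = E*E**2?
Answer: -4371314960/1509 ≈ -2.8968e+6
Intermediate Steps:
m(E) = E**3
d = -1165/1036 (d = 1165*(-1/1036) = -1165/1036 ≈ -1.1245)
L(f, R) = -3 + 1/(1000 + f) (L(f, R) = -3 + 1/(f + 10**3) = -3 + 1/(f + 1000) = -3 + 1/(1000 + f))
(-793667 + L(509, d)) - 2103159 = (-793667 + (-2999 - 3*509)/(1000 + 509)) - 2103159 = (-793667 + (-2999 - 1527)/1509) - 2103159 = (-793667 + (1/1509)*(-4526)) - 2103159 = (-793667 - 4526/1509) - 2103159 = -1197648029/1509 - 2103159 = -4371314960/1509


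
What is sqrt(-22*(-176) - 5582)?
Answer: 3*I*sqrt(190) ≈ 41.352*I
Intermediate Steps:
sqrt(-22*(-176) - 5582) = sqrt(3872 - 5582) = sqrt(-1710) = 3*I*sqrt(190)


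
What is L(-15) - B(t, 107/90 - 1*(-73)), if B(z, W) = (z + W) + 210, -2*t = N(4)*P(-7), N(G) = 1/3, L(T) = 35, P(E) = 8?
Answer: -22307/90 ≈ -247.86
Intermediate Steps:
N(G) = 1/3
t = -4/3 (t = -8/6 = -1/2*8/3 = -4/3 ≈ -1.3333)
B(z, W) = 210 + W + z (B(z, W) = (W + z) + 210 = 210 + W + z)
L(-15) - B(t, 107/90 - 1*(-73)) = 35 - (210 + (107/90 - 1*(-73)) - 4/3) = 35 - (210 + (107*(1/90) + 73) - 4/3) = 35 - (210 + (107/90 + 73) - 4/3) = 35 - (210 + 6677/90 - 4/3) = 35 - 1*25457/90 = 35 - 25457/90 = -22307/90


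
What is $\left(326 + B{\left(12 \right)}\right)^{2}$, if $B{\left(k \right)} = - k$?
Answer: $98596$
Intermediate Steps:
$\left(326 + B{\left(12 \right)}\right)^{2} = \left(326 - 12\right)^{2} = 314^{2} = 98596$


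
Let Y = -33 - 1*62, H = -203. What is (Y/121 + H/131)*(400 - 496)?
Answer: 3552768/15851 ≈ 224.14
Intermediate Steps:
Y = -95 (Y = -33 - 62 = -95)
(Y/121 + H/131)*(400 - 496) = (-95/121 - 203/131)*(400 - 496) = (-95*1/121 - 203*1/131)*(-96) = (-95/121 - 203/131)*(-96) = -37008/15851*(-96) = 3552768/15851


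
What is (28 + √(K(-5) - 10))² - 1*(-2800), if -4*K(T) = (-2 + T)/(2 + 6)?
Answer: 114375/32 + 7*I*√626 ≈ 3574.2 + 175.14*I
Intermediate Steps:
K(T) = 1/16 - T/32 (K(T) = -(-2 + T)/(4*(2 + 6)) = -(-2 + T)/(4*8) = -(-¼ + T/8)/4 = 1/16 - T/32)
(28 + √(K(-5) - 10))² - 1*(-2800) = (28 + √((1/16 - 1/32*(-5)) - 10))² - 1*(-2800) = (28 + √((1/16 + 5/32) - 10))² + 2800 = (28 + √(7/32 - 10))² + 2800 = (28 + √(-313/32))² + 2800 = (28 + I*√626/8)² + 2800 = 2800 + (28 + I*√626/8)²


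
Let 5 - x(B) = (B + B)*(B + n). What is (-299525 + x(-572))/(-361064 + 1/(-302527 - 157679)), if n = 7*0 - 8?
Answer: 6818412096/2556366449 ≈ 2.6672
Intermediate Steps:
n = -8 (n = 0 - 8 = -8)
x(B) = 5 - 2*B*(-8 + B) (x(B) = 5 - (B + B)*(B - 8) = 5 - 2*B*(-8 + B))
(-299525 + x(-572))/(-361064 + 1/(-302527 - 157679)) = (-299525 + (5 - 2*(-572)**2 + 16*(-572)))/(-361064 + 1/(-302527 - 157679)) = (-299525 + (5 - 2*327184 - 9152))/(-361064 + 1/(-460206)) = (-299525 + (5 - 654368 - 9152))/(-361064 - 1/460206) = (-299525 - 663515)/(-166163819185/460206) = -963040*(-460206/166163819185) = 6818412096/2556366449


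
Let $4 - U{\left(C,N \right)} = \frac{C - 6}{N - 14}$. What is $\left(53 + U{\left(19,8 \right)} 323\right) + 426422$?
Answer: $\frac{2570801}{6} \approx 4.2847 \cdot 10^{5}$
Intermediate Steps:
$U{\left(C,N \right)} = 4 - \frac{-6 + C}{-14 + N}$ ($U{\left(C,N \right)} = 4 - \frac{C - 6}{N - 14} = 4 - \frac{-6 + C}{-14 + N}$)
$\left(53 + U{\left(19,8 \right)} 323\right) + 426422 = \left(53 + \frac{-50 - 19 + 4 \cdot 8}{-14 + 8} \cdot 323\right) + 426422 = \left(53 + \frac{-50 - 19 + 32}{-6} \cdot 323\right) + 426422 = \left(53 + \left(- \frac{1}{6}\right) \left(-37\right) 323\right) + 426422 = \left(53 + \frac{37}{6} \cdot 323\right) + 426422 = \left(53 + \frac{11951}{6}\right) + 426422 = \frac{12269}{6} + 426422 = \frac{2570801}{6}$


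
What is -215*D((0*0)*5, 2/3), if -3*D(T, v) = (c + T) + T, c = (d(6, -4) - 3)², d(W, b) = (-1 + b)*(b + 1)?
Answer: 10320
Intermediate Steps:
d(W, b) = (1 + b)*(-1 + b) (d(W, b) = (-1 + b)*(1 + b) = (1 + b)*(-1 + b))
c = 144 (c = ((-1 + (-4)²) - 3)² = ((-1 + 16) - 3)² = (15 - 3)² = 12² = 144)
D(T, v) = -48 - 2*T/3 (D(T, v) = -((144 + T) + T)/3 = -(144 + 2*T)/3 = -48 - 2*T/3)
-215*D((0*0)*5, 2/3) = -215*(-48 - 2*0*0*5/3) = -215*(-48 - 0*5) = -215*(-48 - ⅔*0) = -215*(-48 + 0) = -215*(-48) = 10320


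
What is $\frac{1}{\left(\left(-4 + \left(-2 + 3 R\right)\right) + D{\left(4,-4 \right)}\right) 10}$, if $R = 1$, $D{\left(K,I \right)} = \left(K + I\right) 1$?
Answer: $- \frac{1}{30} \approx -0.033333$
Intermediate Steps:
$D{\left(K,I \right)} = I + K$ ($D{\left(K,I \right)} = \left(I + K\right) 1 = I + K$)
$\frac{1}{\left(\left(-4 + \left(-2 + 3 R\right)\right) + D{\left(4,-4 \right)}\right) 10} = \frac{1}{\left(\left(-4 + \left(-2 + 3 \cdot 1\right)\right) + \left(-4 + 4\right)\right) 10} = \frac{1}{\left(\left(-4 + \left(-2 + 3\right)\right) + 0\right) 10} = \frac{1}{\left(\left(-4 + 1\right) + 0\right) 10} = \frac{1}{\left(-3 + 0\right) 10} = \frac{1}{\left(-3\right) 10} = \frac{1}{-30} = - \frac{1}{30}$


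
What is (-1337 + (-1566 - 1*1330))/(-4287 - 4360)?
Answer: 4233/8647 ≈ 0.48953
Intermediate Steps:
(-1337 + (-1566 - 1*1330))/(-4287 - 4360) = (-1337 + (-1566 - 1330))/(-8647) = (-1337 - 2896)*(-1/8647) = -4233*(-1/8647) = 4233/8647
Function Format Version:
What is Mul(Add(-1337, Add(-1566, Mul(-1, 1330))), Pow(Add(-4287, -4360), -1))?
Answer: Rational(4233, 8647) ≈ 0.48953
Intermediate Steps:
Mul(Add(-1337, Add(-1566, Mul(-1, 1330))), Pow(Add(-4287, -4360), -1)) = Mul(Add(-1337, Add(-1566, -1330)), Pow(-8647, -1)) = Mul(Add(-1337, -2896), Rational(-1, 8647)) = Mul(-4233, Rational(-1, 8647)) = Rational(4233, 8647)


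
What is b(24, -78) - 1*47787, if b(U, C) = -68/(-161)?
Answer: -7693639/161 ≈ -47787.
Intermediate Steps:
b(U, C) = 68/161 (b(U, C) = -68*(-1/161) = 68/161)
b(24, -78) - 1*47787 = 68/161 - 1*47787 = 68/161 - 47787 = -7693639/161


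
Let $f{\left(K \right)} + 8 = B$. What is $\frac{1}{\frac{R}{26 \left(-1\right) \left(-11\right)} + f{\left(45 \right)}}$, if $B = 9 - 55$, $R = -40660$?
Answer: $- \frac{143}{28052} \approx -0.0050977$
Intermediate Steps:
$B = -46$
$f{\left(K \right)} = -54$ ($f{\left(K \right)} = -8 - 46 = -54$)
$\frac{1}{\frac{R}{26 \left(-1\right) \left(-11\right)} + f{\left(45 \right)}} = \frac{1}{- \frac{40660}{26 \left(-1\right) \left(-11\right)} - 54} = \frac{1}{- \frac{40660}{\left(-26\right) \left(-11\right)} - 54} = \frac{1}{- \frac{40660}{286} - 54} = \frac{1}{\left(-40660\right) \frac{1}{286} - 54} = \frac{1}{- \frac{20330}{143} - 54} = \frac{1}{- \frac{28052}{143}} = - \frac{143}{28052}$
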